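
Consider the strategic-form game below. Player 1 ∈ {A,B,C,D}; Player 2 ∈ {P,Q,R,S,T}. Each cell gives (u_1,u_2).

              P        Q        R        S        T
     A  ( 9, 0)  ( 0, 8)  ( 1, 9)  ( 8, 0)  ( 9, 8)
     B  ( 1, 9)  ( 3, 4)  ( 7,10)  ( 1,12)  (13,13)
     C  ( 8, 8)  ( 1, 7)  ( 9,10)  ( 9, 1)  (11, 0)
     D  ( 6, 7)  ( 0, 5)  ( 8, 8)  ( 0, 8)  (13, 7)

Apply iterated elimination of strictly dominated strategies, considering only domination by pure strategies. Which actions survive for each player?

Remaining: P1:{B,C,D} P2:{R,S,T}

P2 drop P (R beats it: A:9>0 B:10>9 C:10>8 D:8>7)
P1 drop A (C beats it: Q:1>0 R:9>1 S:9>8 T:11>9)
P2 drop Q (R beats it: B:10>4 C:10>7 D:8>5)
P1→{B,C,D} P2→{R,S,T}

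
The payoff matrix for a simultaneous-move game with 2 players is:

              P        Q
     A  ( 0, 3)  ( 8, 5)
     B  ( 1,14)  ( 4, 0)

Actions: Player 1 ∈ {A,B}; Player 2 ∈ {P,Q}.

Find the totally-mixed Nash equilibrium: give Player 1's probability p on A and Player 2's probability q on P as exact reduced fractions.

P1 indiff ⇒ q·0+(1-q)·8 = q·1+(1-q)·4 ⇒ q(-1) = (1-q)(-4) ⇒ q = 4/5
P2 indiff ⇒ p·3+(1-p)·14 = p·5+(1-p)·0 ⇒ p(-2) = (1-p)(-14) ⇒ p = 7/8

p=7/8, q=4/5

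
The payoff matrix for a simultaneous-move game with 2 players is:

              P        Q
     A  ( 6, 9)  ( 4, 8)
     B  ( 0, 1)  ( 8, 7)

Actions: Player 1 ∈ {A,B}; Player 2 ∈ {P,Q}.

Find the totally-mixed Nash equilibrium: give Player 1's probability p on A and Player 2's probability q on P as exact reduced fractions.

P1 indiff ⇒ q·6+(1-q)·4 = q·0+(1-q)·8 ⇒ q(6) = (1-q)(4) ⇒ q = 2/5
P2 indiff ⇒ p·9+(1-p)·1 = p·8+(1-p)·7 ⇒ p(1) = (1-p)(6) ⇒ p = 6/7

(p,q) = (6/7, 2/5)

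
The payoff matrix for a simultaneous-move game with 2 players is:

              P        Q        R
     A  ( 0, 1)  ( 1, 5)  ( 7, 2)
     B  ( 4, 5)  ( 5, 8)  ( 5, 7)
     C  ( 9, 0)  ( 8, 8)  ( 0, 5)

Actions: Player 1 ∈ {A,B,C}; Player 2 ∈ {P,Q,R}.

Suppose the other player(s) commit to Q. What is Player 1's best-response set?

u_1(A vs Q) = 1
u_1(B vs Q) = 5
u_1(C vs Q) = 8
max payoff 8 at {C}

argmax u_1 = {C}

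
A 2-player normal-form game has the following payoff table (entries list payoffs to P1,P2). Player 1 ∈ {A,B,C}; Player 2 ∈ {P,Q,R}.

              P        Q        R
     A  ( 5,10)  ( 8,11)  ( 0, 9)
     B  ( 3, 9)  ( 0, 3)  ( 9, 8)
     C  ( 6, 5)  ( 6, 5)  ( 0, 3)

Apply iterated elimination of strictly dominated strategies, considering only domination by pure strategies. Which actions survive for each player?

Remaining: P1:{A,C} P2:{P,Q}

P2 drop R (P beats it: A:10>9 B:9>8 C:5>3)
P1 drop B (A beats it: P:5>3 Q:8>0)
P1→{A,C} P2→{P,Q}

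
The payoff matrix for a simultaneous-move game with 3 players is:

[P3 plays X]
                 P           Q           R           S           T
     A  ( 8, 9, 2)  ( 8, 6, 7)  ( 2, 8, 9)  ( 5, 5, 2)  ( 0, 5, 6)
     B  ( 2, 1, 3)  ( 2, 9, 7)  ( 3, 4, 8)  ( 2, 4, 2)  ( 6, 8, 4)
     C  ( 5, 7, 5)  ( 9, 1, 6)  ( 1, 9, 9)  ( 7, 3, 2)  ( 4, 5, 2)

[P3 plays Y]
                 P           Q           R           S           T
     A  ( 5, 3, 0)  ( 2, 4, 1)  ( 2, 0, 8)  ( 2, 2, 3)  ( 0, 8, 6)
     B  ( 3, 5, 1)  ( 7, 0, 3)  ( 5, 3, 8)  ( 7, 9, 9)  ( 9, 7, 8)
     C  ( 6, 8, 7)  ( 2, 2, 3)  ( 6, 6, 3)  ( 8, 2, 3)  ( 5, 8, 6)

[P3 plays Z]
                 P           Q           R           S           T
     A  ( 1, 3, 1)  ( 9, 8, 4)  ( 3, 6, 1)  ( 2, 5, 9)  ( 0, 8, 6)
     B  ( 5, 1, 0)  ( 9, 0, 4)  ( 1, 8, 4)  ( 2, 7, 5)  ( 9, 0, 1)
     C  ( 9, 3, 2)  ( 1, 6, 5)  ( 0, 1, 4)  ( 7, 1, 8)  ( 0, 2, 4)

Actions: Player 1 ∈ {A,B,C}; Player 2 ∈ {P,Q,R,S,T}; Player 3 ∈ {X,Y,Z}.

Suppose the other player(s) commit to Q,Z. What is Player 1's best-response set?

u_1(A vs Q,Z) = 9
u_1(B vs Q,Z) = 9
u_1(C vs Q,Z) = 1
max payoff 9 at {A,B}

P1 best: {A,B}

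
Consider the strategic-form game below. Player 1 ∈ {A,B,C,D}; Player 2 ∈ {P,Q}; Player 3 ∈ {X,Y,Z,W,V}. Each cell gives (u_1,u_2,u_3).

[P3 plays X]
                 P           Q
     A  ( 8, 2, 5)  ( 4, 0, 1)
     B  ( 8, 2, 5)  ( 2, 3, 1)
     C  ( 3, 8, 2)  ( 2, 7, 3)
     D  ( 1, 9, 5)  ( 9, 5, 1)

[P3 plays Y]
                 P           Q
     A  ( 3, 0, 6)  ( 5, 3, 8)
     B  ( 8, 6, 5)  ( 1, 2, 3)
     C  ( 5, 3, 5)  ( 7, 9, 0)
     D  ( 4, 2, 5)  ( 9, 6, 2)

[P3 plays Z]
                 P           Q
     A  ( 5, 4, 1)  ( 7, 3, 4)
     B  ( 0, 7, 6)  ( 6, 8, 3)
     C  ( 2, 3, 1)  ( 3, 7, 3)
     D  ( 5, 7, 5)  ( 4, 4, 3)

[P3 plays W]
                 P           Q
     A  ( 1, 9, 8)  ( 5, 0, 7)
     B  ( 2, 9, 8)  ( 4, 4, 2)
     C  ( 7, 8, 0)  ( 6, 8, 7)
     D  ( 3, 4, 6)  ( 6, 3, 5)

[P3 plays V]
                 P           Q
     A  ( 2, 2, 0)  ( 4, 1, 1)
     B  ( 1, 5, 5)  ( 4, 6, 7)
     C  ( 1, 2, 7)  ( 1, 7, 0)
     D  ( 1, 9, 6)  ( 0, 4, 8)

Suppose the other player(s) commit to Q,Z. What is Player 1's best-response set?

u_1(A vs Q,Z) = 7
u_1(B vs Q,Z) = 6
u_1(C vs Q,Z) = 3
u_1(D vs Q,Z) = 4
max payoff 7 at {A}

P1 best: {A}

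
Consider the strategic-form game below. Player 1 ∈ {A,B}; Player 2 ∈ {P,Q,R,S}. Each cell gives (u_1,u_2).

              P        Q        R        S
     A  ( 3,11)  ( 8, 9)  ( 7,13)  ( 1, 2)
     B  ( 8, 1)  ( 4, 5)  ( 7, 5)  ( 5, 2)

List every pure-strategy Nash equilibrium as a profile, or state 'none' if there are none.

Nash profiles: (A,R), (B,R)

(A,P): not NE [P1→B gives 8>3; P2→R gives 13>11]
(A,Q): not NE [P2→R gives 13>9]
(A,R): NE
(A,S): not NE [P1→B gives 5>1; P2→R gives 13>2]
(B,P): not NE [P2→R gives 5>1]
(B,Q): not NE [P1→A gives 8>4]
(B,R): NE
(B,S): not NE [P2→R gives 5>2]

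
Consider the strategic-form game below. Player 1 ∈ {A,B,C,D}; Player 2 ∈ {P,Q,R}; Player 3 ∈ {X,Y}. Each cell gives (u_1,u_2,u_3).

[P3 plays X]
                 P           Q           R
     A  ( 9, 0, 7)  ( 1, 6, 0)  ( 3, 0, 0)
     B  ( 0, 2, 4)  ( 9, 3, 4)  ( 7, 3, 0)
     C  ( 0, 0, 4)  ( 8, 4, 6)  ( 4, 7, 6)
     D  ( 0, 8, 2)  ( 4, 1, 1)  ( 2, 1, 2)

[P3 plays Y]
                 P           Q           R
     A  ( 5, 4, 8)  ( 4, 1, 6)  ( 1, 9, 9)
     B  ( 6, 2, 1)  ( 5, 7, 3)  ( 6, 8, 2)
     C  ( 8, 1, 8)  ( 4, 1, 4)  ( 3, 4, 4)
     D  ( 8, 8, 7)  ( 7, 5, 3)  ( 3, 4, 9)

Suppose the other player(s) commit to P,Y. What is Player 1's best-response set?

argmax u_1 = {C,D}

u_1(A vs P,Y) = 5
u_1(B vs P,Y) = 6
u_1(C vs P,Y) = 8
u_1(D vs P,Y) = 8
max payoff 8 at {C,D}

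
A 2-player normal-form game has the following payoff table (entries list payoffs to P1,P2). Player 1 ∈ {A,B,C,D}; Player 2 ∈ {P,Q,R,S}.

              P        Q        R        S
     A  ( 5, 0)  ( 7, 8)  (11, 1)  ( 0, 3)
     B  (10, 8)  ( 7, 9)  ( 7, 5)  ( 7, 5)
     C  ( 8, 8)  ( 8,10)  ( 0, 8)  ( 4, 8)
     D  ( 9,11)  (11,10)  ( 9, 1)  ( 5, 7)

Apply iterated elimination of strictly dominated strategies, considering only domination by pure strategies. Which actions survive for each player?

Survivors P1:{B,D} P2:{P,Q}

P1 drop C (D beats it: P:9>8 Q:11>8 R:9>0 S:5>4)
P2 drop R (Q beats it: A:8>1 B:9>5 D:10>1)
P1 drop A (D beats it: P:9>5 Q:11>7 S:5>0)
P2 drop S (P beats it: B:8>5 D:11>7)
P1→{B,D} P2→{P,Q}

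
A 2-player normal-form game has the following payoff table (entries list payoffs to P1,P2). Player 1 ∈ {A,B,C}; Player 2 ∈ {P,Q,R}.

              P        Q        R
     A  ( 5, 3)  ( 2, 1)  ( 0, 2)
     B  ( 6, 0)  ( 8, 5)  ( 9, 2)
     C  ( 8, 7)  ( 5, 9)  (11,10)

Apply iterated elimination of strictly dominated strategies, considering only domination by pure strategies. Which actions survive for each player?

Survivors P1:{B,C} P2:{Q,R}

P1 drop A (B beats it: P:6>5 Q:8>2 R:9>0)
P2 drop P (Q beats it: B:5>0 C:9>7)
P1→{B,C} P2→{Q,R}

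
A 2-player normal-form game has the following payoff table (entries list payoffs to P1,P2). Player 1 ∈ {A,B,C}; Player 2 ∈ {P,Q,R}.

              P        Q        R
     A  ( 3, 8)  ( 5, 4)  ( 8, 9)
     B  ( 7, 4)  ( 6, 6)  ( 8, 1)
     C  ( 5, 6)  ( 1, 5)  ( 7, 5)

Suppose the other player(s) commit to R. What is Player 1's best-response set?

BR_1 = {A,B}

u_1(A vs R) = 8
u_1(B vs R) = 8
u_1(C vs R) = 7
max payoff 8 at {A,B}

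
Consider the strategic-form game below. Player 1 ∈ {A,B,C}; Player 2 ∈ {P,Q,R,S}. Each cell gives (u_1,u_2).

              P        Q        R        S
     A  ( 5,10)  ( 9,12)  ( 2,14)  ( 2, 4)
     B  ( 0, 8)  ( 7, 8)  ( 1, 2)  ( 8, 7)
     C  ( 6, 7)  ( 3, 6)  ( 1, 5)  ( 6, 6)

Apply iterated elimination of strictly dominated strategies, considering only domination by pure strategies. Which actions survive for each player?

Survivors P1:{A,C} P2:{P,Q,R}

P2 drop S (P beats it: A:10>4 B:8>7 C:7>6)
P1 drop B (A beats it: P:5>0 Q:9>7 R:2>1)
P1→{A,C} P2→{P,Q,R}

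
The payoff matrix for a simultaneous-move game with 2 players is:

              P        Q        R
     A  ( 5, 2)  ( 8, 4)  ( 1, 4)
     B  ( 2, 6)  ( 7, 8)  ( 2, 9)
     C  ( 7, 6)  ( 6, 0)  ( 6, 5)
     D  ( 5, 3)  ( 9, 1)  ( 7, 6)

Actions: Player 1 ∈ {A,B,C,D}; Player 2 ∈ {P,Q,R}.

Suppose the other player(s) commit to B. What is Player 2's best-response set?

u_2(P vs B) = 6
u_2(Q vs B) = 8
u_2(R vs B) = 9
max payoff 9 at {R}

BR_2 = {R}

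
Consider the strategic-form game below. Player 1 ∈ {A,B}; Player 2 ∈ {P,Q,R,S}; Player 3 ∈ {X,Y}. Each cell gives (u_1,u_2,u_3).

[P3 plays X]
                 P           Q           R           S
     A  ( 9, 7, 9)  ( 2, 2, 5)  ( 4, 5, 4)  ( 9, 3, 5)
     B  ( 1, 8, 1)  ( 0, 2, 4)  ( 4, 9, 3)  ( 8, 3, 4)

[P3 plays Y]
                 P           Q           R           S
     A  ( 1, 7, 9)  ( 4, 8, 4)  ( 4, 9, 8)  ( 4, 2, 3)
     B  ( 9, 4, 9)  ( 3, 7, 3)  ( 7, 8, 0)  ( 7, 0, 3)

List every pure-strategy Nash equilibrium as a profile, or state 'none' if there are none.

Nash profiles: (A,P,X), (B,R,X)

(A,P,X): NE
(A,P,Y): not NE [P1→B gives 9>1; P2→R gives 9>7]
(A,Q,X): not NE [P2→P gives 7>2]
(A,Q,Y): not NE [P2→R gives 9>8; P3→X gives 5>4]
(A,R,X): not NE [P2→P gives 7>5; P3→Y gives 8>4]
(A,R,Y): not NE [P1→B gives 7>4]
(A,S,X): not NE [P2→P gives 7>3]
(A,S,Y): not NE [P1→B gives 7>4; P2→R gives 9>2; P3→X gives 5>3]
(B,P,X): not NE [P1→A gives 9>1; P2→R gives 9>8; P3→Y gives 9>1]
(B,P,Y): not NE [P2→R gives 8>4]
(B,Q,X): not NE [P1→A gives 2>0; P2→R gives 9>2]
(B,Q,Y): not NE [P1→A gives 4>3; P2→R gives 8>7; P3→X gives 4>3]
(B,R,X): NE
(B,R,Y): not NE [P3→X gives 3>0]
(B,S,X): not NE [P1→A gives 9>8; P2→R gives 9>3]
(B,S,Y): not NE [P2→R gives 8>0; P3→X gives 4>3]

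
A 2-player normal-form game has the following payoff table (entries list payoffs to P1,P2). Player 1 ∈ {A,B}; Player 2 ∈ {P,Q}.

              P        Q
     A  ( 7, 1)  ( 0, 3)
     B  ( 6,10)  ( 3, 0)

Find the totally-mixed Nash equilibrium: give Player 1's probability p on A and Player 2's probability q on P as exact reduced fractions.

P1 indiff ⇒ q·7+(1-q)·0 = q·6+(1-q)·3 ⇒ q(1) = (1-q)(3) ⇒ q = 3/4
P2 indiff ⇒ p·1+(1-p)·10 = p·3+(1-p)·0 ⇒ p(-2) = (1-p)(-10) ⇒ p = 5/6

p=5/6, q=3/4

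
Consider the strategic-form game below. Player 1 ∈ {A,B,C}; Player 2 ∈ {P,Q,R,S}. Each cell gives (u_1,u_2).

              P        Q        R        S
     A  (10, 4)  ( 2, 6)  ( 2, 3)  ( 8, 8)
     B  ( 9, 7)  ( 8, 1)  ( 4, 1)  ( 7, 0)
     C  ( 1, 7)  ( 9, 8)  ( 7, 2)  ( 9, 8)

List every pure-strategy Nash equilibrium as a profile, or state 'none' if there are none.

PSNE = {(C,Q), (C,S)}

(A,P): not NE [P2→S gives 8>4]
(A,Q): not NE [P1→C gives 9>2; P2→S gives 8>6]
(A,R): not NE [P1→C gives 7>2; P2→S gives 8>3]
(A,S): not NE [P1→C gives 9>8]
(B,P): not NE [P1→A gives 10>9]
(B,Q): not NE [P1→C gives 9>8; P2→P gives 7>1]
(B,R): not NE [P1→C gives 7>4; P2→P gives 7>1]
(B,S): not NE [P1→C gives 9>7; P2→P gives 7>0]
(C,P): not NE [P1→A gives 10>1; P2→S gives 8>7]
(C,Q): NE
(C,R): not NE [P2→S gives 8>2]
(C,S): NE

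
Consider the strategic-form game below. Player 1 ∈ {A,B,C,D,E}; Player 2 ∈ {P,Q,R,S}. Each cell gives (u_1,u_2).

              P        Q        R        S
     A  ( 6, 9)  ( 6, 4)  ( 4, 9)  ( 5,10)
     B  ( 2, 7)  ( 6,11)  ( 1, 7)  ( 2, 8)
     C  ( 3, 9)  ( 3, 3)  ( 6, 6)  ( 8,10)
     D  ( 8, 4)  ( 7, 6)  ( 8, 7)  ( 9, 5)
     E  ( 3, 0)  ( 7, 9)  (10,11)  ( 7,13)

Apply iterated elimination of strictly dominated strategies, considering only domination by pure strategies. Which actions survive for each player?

Remaining: P1:{D,E} P2:{R,S}

P1 drop A (D beats it: P:8>6 Q:7>6 R:8>4 S:9>5)
P1 drop B (D beats it: P:8>2 Q:7>6 R:8>1 S:9>2)
P1 drop C (D beats it: P:8>3 Q:7>3 R:8>6 S:9>8)
P2 drop P (Q beats it: D:6>4 E:9>0)
P2 drop Q (R beats it: D:7>6 E:11>9)
P1→{D,E} P2→{R,S}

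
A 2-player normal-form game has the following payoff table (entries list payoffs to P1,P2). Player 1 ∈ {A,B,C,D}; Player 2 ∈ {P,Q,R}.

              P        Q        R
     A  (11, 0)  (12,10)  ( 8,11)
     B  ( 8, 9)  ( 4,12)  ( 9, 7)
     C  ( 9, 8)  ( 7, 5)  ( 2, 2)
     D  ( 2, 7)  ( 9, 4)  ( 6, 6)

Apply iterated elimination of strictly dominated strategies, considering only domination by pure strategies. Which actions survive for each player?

IESDS → P1:{A,B} P2:{Q,R}

P1 drop C (A beats it: P:11>9 Q:12>7 R:8>2)
P1 drop D (A beats it: P:11>2 Q:12>9 R:8>6)
P2 drop P (Q beats it: A:10>0 B:12>9)
P1→{A,B} P2→{Q,R}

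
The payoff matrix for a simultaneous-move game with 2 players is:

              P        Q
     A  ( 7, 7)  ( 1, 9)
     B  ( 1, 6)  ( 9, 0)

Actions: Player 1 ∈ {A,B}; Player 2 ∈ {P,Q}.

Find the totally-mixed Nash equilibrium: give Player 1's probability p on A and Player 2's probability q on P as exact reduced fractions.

(p,q) = (3/4, 4/7)

P1 indiff ⇒ q·7+(1-q)·1 = q·1+(1-q)·9 ⇒ q(6) = (1-q)(8) ⇒ q = 4/7
P2 indiff ⇒ p·7+(1-p)·6 = p·9+(1-p)·0 ⇒ p(-2) = (1-p)(-6) ⇒ p = 3/4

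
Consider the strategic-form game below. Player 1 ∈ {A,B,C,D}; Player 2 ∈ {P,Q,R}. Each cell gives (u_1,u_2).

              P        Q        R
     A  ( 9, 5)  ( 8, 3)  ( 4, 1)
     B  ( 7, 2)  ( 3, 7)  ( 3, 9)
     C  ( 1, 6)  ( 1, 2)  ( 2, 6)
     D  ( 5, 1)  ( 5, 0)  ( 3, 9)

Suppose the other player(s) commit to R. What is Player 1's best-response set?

u_1(A vs R) = 4
u_1(B vs R) = 3
u_1(C vs R) = 2
u_1(D vs R) = 3
max payoff 4 at {A}

BR_1 = {A}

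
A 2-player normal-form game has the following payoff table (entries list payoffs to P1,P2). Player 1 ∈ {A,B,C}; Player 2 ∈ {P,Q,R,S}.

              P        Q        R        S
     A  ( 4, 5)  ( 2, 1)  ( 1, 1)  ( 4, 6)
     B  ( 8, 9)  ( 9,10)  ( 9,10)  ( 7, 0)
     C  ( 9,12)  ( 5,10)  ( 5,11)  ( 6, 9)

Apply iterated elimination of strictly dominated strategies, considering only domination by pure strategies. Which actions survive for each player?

P1 drop A (B beats it: P:8>4 Q:9>2 R:9>1 S:7>4)
P2 drop S (P beats it: B:9>0 C:12>9)
P1→{B,C} P2→{P,Q,R}

Remaining: P1:{B,C} P2:{P,Q,R}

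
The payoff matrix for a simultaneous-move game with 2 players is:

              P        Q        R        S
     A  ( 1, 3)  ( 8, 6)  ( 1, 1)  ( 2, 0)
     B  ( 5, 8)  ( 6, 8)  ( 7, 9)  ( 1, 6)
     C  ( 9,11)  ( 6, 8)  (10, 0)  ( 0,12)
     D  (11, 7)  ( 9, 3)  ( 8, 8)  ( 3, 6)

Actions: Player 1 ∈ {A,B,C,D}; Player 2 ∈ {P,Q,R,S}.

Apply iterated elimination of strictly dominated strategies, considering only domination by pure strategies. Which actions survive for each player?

P1 drop A (D beats it: P:11>1 Q:9>8 R:8>1 S:3>2)
P1 drop B (D beats it: P:11>5 Q:9>6 R:8>7 S:3>1)
P2 drop Q (P beats it: C:11>8 D:7>3)
P1→{C,D} P2→{P,R,S}

Remaining: P1:{C,D} P2:{P,R,S}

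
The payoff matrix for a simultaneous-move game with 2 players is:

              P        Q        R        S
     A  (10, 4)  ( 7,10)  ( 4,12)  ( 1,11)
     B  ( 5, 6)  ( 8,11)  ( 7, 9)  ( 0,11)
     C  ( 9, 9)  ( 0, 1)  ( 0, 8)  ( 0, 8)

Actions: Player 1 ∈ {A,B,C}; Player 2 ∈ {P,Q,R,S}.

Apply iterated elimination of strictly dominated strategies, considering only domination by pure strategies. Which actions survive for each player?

P1 drop C (A beats it: P:10>9 Q:7>0 R:4>0 S:1>0)
P2 drop P (Q beats it: A:10>4 B:11>6)
P1→{A,B} P2→{Q,R,S}

Remaining: P1:{A,B} P2:{Q,R,S}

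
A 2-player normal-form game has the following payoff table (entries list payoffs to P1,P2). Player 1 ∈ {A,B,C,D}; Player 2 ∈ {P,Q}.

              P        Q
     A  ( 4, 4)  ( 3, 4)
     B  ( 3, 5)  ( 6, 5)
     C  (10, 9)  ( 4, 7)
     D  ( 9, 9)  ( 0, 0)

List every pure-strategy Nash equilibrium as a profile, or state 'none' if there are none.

(A,P): not NE [P1→C gives 10>4]
(A,Q): not NE [P1→B gives 6>3]
(B,P): not NE [P1→C gives 10>3]
(B,Q): NE
(C,P): NE
(C,Q): not NE [P1→B gives 6>4; P2→P gives 9>7]
(D,P): not NE [P1→C gives 10>9]
(D,Q): not NE [P1→B gives 6>0; P2→P gives 9>0]

Nash profiles: (B,Q), (C,P)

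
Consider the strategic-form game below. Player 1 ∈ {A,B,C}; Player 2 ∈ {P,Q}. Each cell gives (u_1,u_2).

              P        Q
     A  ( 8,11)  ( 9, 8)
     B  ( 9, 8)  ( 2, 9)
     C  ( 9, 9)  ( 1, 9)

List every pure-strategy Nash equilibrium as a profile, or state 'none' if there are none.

(A,P): not NE [P1→C gives 9>8]
(A,Q): not NE [P2→P gives 11>8]
(B,P): not NE [P2→Q gives 9>8]
(B,Q): not NE [P1→A gives 9>2]
(C,P): NE
(C,Q): not NE [P1→A gives 9>1]

PSNE = {(C,P)}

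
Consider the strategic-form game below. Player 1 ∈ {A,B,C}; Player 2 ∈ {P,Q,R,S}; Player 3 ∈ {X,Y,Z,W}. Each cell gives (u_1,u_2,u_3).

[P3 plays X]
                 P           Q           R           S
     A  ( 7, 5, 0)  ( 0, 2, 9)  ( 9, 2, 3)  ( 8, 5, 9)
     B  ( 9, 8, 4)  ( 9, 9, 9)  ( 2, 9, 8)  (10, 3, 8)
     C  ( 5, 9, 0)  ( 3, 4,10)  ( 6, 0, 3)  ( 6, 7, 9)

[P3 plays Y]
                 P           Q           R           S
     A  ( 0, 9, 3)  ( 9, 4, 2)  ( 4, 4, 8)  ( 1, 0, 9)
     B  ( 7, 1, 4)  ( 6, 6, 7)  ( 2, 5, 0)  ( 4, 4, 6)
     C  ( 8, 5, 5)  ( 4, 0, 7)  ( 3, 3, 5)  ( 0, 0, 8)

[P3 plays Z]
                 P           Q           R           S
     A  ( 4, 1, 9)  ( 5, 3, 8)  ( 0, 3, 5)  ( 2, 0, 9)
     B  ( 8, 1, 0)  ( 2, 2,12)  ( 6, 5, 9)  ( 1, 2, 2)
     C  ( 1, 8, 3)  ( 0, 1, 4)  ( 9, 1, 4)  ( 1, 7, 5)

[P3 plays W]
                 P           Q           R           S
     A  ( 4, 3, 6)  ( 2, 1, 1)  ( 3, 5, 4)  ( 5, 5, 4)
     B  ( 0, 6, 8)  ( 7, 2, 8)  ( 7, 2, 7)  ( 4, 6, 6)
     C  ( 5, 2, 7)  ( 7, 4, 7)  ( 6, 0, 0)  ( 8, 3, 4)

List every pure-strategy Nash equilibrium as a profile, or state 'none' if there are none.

(A,P,X): not NE [P1→B gives 9>7; P3→Z gives 9>0]
(A,P,Y): not NE [P1→C gives 8>0; P3→Z gives 9>3]
(A,P,Z): not NE [P1→B gives 8>4; P2→R gives 3>1]
(A,P,W): not NE [P1→C gives 5>4; P2→S gives 5>3; P3→Z gives 9>6]
(A,Q,X): not NE [P1→B gives 9>0; P2→S gives 5>2]
(A,Q,Y): not NE [P2→P gives 9>4; P3→X gives 9>2]
(A,Q,Z): not NE [P3→X gives 9>8]
(A,Q,W): not NE [P1→C gives 7>2; P2→S gives 5>1; P3→X gives 9>1]
(A,R,X): not NE [P2→S gives 5>2; P3→Y gives 8>3]
(A,R,Y): not NE [P2→P gives 9>4]
(A,R,Z): not NE [P1→C gives 9>0; P3→Y gives 8>5]
(A,R,W): not NE [P1→B gives 7>3; P3→Y gives 8>4]
(A,S,X): not NE [P1→B gives 10>8]
(A,S,Y): not NE [P1→B gives 4>1; P2→P gives 9>0]
(A,S,Z): not NE [P2→R gives 3>0]
(A,S,W): not NE [P1→C gives 8>5; P3→Z gives 9>4]
(B,P,X): not NE [P2→R gives 9>8; P3→W gives 8>4]
(B,P,Y): not NE [P1→C gives 8>7; P2→Q gives 6>1; P3→W gives 8>4]
(B,P,Z): not NE [P2→R gives 5>1; P3→W gives 8>0]
(B,P,W): not NE [P1→C gives 5>0]
(B,Q,X): not NE [P3→Z gives 12>9]
(B,Q,Y): not NE [P1→A gives 9>6; P3→Z gives 12>7]
(B,Q,Z): not NE [P1→A gives 5>2; P2→R gives 5>2]
(B,Q,W): not NE [P2→S gives 6>2; P3→Z gives 12>8]
(B,R,X): not NE [P1→A gives 9>2; P3→Z gives 9>8]
(B,R,Y): not NE [P1→A gives 4>2; P2→Q gives 6>5; P3→Z gives 9>0]
(B,R,Z): not NE [P1→C gives 9>6]
(B,R,W): not NE [P2→S gives 6>2; P3→Z gives 9>7]
(B,S,X): not NE [P2→R gives 9>3]
(B,S,Y): not NE [P2→Q gives 6>4; P3→X gives 8>6]
(B,S,Z): not NE [P1→A gives 2>1; P2→R gives 5>2; P3→X gives 8>2]
(B,S,W): not NE [P1→C gives 8>4; P3→X gives 8>6]
(C,P,X): not NE [P1→B gives 9>5; P3→W gives 7>0]
(C,P,Y): not NE [P3→W gives 7>5]
(C,P,Z): not NE [P1→B gives 8>1; P3→W gives 7>3]
(C,P,W): not NE [P2→Q gives 4>2]
(C,Q,X): not NE [P1→B gives 9>3; P2→P gives 9>4]
(C,Q,Y): not NE [P1→A gives 9>4; P2→P gives 5>0; P3→X gives 10>7]
(C,Q,Z): not NE [P1→A gives 5>0; P2→P gives 8>1; P3→X gives 10>4]
(C,Q,W): not NE [P3→X gives 10>7]
(C,R,X): not NE [P1→A gives 9>6; P2→P gives 9>0; P3→Y gives 5>3]
(C,R,Y): not NE [P1→A gives 4>3; P2→P gives 5>3]
(C,R,Z): not NE [P2→P gives 8>1; P3→Y gives 5>4]
(C,R,W): not NE [P1→B gives 7>6; P2→Q gives 4>0; P3→Y gives 5>0]
(C,S,X): not NE [P1→B gives 10>6; P2→P gives 9>7]
(C,S,Y): not NE [P1→B gives 4>0; P2→P gives 5>0; P3→X gives 9>8]
(C,S,Z): not NE [P1→A gives 2>1; P2→P gives 8>7; P3→X gives 9>5]
(C,S,W): not NE [P2→Q gives 4>3; P3→X gives 9>4]

Equilibria: none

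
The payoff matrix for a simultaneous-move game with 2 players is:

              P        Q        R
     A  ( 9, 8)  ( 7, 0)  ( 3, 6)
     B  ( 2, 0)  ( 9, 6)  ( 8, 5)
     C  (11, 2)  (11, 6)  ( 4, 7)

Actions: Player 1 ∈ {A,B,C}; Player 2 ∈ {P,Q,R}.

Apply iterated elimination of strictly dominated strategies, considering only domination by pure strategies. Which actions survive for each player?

Remaining: P1:{B,C} P2:{Q,R}

P1 drop A (C beats it: P:11>9 Q:11>7 R:4>3)
P2 drop P (Q beats it: B:6>0 C:6>2)
P1→{B,C} P2→{Q,R}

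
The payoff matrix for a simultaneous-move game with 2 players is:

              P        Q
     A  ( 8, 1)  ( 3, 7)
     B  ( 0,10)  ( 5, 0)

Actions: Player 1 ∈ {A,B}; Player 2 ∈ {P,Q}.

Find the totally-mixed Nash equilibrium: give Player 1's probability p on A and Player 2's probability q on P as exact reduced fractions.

P1 indiff ⇒ q·8+(1-q)·3 = q·0+(1-q)·5 ⇒ q(8) = (1-q)(2) ⇒ q = 1/5
P2 indiff ⇒ p·1+(1-p)·10 = p·7+(1-p)·0 ⇒ p(-6) = (1-p)(-10) ⇒ p = 5/8

(p,q) = (5/8, 1/5)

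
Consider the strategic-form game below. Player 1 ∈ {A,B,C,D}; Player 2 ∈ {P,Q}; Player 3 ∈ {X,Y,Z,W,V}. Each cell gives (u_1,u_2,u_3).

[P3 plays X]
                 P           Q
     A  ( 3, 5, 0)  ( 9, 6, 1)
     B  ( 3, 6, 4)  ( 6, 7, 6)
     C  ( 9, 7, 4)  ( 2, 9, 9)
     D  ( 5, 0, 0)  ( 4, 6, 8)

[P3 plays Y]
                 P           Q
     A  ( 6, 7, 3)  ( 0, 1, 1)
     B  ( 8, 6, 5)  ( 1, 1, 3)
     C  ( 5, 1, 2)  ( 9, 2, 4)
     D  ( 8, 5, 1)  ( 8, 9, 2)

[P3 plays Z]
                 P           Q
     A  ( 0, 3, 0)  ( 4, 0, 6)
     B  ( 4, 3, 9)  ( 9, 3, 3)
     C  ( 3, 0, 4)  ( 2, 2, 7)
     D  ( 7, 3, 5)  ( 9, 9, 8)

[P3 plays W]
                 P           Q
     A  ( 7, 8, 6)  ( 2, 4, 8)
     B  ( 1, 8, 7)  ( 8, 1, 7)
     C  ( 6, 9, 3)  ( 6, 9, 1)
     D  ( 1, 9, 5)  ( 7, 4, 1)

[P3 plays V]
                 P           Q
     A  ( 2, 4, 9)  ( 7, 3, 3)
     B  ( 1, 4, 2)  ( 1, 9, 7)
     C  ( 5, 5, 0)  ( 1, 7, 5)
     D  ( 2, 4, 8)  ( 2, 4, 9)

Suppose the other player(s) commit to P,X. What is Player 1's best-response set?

argmax u_1 = {C}

u_1(A vs P,X) = 3
u_1(B vs P,X) = 3
u_1(C vs P,X) = 9
u_1(D vs P,X) = 5
max payoff 9 at {C}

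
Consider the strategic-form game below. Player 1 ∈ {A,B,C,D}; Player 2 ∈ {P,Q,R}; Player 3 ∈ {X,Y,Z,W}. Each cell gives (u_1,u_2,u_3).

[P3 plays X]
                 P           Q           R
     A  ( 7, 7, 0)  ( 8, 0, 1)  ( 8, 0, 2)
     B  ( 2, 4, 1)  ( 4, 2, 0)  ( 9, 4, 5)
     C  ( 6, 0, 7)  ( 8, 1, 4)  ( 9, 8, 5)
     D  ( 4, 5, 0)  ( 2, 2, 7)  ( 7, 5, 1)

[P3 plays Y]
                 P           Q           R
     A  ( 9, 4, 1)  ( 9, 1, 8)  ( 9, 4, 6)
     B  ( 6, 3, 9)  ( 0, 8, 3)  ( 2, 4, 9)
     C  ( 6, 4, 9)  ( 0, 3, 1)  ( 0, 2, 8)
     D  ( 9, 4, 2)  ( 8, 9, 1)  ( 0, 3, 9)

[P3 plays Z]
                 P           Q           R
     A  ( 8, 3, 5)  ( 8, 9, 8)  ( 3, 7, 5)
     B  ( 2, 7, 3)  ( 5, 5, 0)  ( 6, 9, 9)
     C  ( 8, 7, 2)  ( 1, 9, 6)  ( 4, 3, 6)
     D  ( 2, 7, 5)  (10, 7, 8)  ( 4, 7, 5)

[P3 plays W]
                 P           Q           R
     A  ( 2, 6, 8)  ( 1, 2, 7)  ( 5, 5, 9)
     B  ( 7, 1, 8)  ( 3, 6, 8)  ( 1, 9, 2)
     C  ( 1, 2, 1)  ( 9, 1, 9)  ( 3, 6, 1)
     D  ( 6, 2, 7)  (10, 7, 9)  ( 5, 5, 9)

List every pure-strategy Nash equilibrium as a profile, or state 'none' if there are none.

Nash profiles: (B,R,Z), (D,Q,W)

(A,P,X): not NE [P3→W gives 8>0]
(A,P,Y): not NE [P3→W gives 8>1]
(A,P,Z): not NE [P2→Q gives 9>3; P3→W gives 8>5]
(A,P,W): not NE [P1→B gives 7>2]
(A,Q,X): not NE [P2→P gives 7>0; P3→Z gives 8>1]
(A,Q,Y): not NE [P2→R gives 4>1]
(A,Q,Z): not NE [P1→D gives 10>8]
(A,Q,W): not NE [P1→D gives 10>1; P2→P gives 6>2; P3→Z gives 8>7]
(A,R,X): not NE [P1→C gives 9>8; P2→P gives 7>0; P3→W gives 9>2]
(A,R,Y): not NE [P3→W gives 9>6]
(A,R,Z): not NE [P1→B gives 6>3; P2→Q gives 9>7; P3→W gives 9>5]
(A,R,W): not NE [P2→P gives 6>5]
(B,P,X): not NE [P1→A gives 7>2; P3→Y gives 9>1]
(B,P,Y): not NE [P1→D gives 9>6; P2→Q gives 8>3]
(B,P,Z): not NE [P1→C gives 8>2; P2→R gives 9>7; P3→Y gives 9>3]
(B,P,W): not NE [P2→R gives 9>1; P3→Y gives 9>8]
(B,Q,X): not NE [P1→C gives 8>4; P2→R gives 4>2; P3→W gives 8>0]
(B,Q,Y): not NE [P1→A gives 9>0; P3→W gives 8>3]
(B,Q,Z): not NE [P1→D gives 10>5; P2→R gives 9>5; P3→W gives 8>0]
(B,Q,W): not NE [P1→D gives 10>3; P2→R gives 9>6]
(B,R,X): not NE [P3→Z gives 9>5]
(B,R,Y): not NE [P1→A gives 9>2; P2→Q gives 8>4]
(B,R,Z): NE
(B,R,W): not NE [P1→D gives 5>1; P3→Z gives 9>2]
(C,P,X): not NE [P1→A gives 7>6; P2→R gives 8>0; P3→Y gives 9>7]
(C,P,Y): not NE [P1→D gives 9>6]
(C,P,Z): not NE [P2→Q gives 9>7; P3→Y gives 9>2]
(C,P,W): not NE [P1→B gives 7>1; P2→R gives 6>2; P3→Y gives 9>1]
(C,Q,X): not NE [P2→R gives 8>1; P3→W gives 9>4]
(C,Q,Y): not NE [P1→A gives 9>0; P2→P gives 4>3; P3→W gives 9>1]
(C,Q,Z): not NE [P1→D gives 10>1; P3→W gives 9>6]
(C,Q,W): not NE [P1→D gives 10>9; P2→R gives 6>1]
(C,R,X): not NE [P3→Y gives 8>5]
(C,R,Y): not NE [P1→A gives 9>0; P2→P gives 4>2]
(C,R,Z): not NE [P1→B gives 6>4; P2→Q gives 9>3; P3→Y gives 8>6]
(C,R,W): not NE [P1→D gives 5>3; P3→Y gives 8>1]
(D,P,X): not NE [P1→A gives 7>4; P3→W gives 7>0]
(D,P,Y): not NE [P2→Q gives 9>4; P3→W gives 7>2]
(D,P,Z): not NE [P1→C gives 8>2; P3→W gives 7>5]
(D,P,W): not NE [P1→B gives 7>6; P2→Q gives 7>2]
(D,Q,X): not NE [P1→C gives 8>2; P2→R gives 5>2; P3→W gives 9>7]
(D,Q,Y): not NE [P1→A gives 9>8; P3→W gives 9>1]
(D,Q,Z): not NE [P3→W gives 9>8]
(D,Q,W): NE
(D,R,X): not NE [P1→C gives 9>7; P3→W gives 9>1]
(D,R,Y): not NE [P1→A gives 9>0; P2→Q gives 9>3]
(D,R,Z): not NE [P1→B gives 6>4; P3→W gives 9>5]
(D,R,W): not NE [P2→Q gives 7>5]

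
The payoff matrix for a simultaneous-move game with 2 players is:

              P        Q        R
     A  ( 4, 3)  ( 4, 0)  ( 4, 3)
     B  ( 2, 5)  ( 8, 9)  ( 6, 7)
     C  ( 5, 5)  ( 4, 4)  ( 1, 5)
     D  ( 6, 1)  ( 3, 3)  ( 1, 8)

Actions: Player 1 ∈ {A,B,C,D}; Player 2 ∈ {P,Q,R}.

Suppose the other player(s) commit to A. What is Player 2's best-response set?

u_2(P vs A) = 3
u_2(Q vs A) = 0
u_2(R vs A) = 3
max payoff 3 at {P,R}

argmax u_2 = {P,R}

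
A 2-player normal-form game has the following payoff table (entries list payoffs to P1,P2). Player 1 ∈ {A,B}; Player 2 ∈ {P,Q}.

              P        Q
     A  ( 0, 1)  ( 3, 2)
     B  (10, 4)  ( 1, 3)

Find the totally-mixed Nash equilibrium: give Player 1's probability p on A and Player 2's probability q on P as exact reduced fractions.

P1 indiff ⇒ q·0+(1-q)·3 = q·10+(1-q)·1 ⇒ q(-10) = (1-q)(-2) ⇒ q = 1/6
P2 indiff ⇒ p·1+(1-p)·4 = p·2+(1-p)·3 ⇒ p(-1) = (1-p)(-1) ⇒ p = 1/2

(p,q) = (1/2, 1/6)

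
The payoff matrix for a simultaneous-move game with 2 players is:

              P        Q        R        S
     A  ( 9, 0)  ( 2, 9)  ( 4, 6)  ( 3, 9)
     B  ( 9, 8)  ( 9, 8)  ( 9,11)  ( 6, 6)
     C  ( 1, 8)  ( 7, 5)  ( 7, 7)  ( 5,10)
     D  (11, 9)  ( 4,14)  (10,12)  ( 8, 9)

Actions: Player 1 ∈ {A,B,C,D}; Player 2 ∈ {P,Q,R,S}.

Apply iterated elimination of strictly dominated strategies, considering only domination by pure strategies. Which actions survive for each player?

P1 drop A (D beats it: P:11>9 Q:4>2 R:10>4 S:8>3)
P1 drop C (B beats it: P:9>1 Q:9>7 R:9>7 S:6>5)
P2 drop P (R beats it: B:11>8 D:12>9)
P2 drop S (Q beats it: B:8>6 D:14>9)
P1→{B,D} P2→{Q,R}

Survivors P1:{B,D} P2:{Q,R}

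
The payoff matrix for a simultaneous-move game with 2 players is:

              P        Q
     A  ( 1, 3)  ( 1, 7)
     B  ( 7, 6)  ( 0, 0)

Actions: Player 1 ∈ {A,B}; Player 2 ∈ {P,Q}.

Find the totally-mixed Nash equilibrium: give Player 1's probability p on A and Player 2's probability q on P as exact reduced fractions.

P1 indiff ⇒ q·1+(1-q)·1 = q·7+(1-q)·0 ⇒ q(-6) = (1-q)(-1) ⇒ q = 1/7
P2 indiff ⇒ p·3+(1-p)·6 = p·7+(1-p)·0 ⇒ p(-4) = (1-p)(-6) ⇒ p = 3/5

P1 mixes 3/5 on A; P2 mixes 1/7 on P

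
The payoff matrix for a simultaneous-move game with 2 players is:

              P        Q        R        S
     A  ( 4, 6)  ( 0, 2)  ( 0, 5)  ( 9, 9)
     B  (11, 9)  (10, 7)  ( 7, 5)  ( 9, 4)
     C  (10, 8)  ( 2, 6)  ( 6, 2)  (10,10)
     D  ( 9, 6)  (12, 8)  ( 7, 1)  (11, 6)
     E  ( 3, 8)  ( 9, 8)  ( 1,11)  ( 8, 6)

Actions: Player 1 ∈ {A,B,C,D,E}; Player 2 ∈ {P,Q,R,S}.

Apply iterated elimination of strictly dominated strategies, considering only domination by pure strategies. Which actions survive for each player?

P1 drop A (C beats it: P:10>4 Q:2>0 R:6>0 S:10>9)
P1 drop E (B beats it: P:11>3 Q:10>9 R:7>1 S:9>8)
P2 drop R (P beats it: B:9>5 C:8>2 D:6>1)
P1→{B,C,D} P2→{P,Q,S}

IESDS → P1:{B,C,D} P2:{P,Q,S}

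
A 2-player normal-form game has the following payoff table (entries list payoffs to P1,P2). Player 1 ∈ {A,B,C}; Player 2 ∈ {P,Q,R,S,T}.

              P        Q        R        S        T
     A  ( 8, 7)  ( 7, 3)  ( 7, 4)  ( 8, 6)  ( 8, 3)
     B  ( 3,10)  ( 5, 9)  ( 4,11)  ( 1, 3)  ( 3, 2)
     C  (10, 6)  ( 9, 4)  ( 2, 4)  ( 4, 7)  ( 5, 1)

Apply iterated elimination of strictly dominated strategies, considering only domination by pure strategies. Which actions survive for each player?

Remaining: P1:{A,C} P2:{P,S}

P1 drop B (A beats it: P:8>3 Q:7>5 R:7>4 S:8>1 T:8>3)
P2 drop Q (P beats it: A:7>3 C:6>4)
P2 drop R (P beats it: A:7>4 C:6>4)
P2 drop T (P beats it: A:7>3 C:6>1)
P1→{A,C} P2→{P,S}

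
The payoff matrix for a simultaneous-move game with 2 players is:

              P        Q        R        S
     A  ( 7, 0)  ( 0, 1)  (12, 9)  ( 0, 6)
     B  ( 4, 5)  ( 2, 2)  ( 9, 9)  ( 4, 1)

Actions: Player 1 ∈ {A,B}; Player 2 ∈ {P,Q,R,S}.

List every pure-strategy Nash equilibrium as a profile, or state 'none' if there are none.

PSNE = {(A,R)}

(A,P): not NE [P2→R gives 9>0]
(A,Q): not NE [P1→B gives 2>0; P2→R gives 9>1]
(A,R): NE
(A,S): not NE [P1→B gives 4>0; P2→R gives 9>6]
(B,P): not NE [P1→A gives 7>4; P2→R gives 9>5]
(B,Q): not NE [P2→R gives 9>2]
(B,R): not NE [P1→A gives 12>9]
(B,S): not NE [P2→R gives 9>1]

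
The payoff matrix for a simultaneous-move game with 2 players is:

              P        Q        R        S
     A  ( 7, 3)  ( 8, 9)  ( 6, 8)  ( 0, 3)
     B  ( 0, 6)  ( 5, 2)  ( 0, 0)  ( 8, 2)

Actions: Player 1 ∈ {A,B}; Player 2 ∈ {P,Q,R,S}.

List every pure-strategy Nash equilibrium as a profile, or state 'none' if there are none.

NE set: (A,Q)

(A,P): not NE [P2→Q gives 9>3]
(A,Q): NE
(A,R): not NE [P2→Q gives 9>8]
(A,S): not NE [P1→B gives 8>0; P2→Q gives 9>3]
(B,P): not NE [P1→A gives 7>0]
(B,Q): not NE [P1→A gives 8>5; P2→P gives 6>2]
(B,R): not NE [P1→A gives 6>0; P2→P gives 6>0]
(B,S): not NE [P2→P gives 6>2]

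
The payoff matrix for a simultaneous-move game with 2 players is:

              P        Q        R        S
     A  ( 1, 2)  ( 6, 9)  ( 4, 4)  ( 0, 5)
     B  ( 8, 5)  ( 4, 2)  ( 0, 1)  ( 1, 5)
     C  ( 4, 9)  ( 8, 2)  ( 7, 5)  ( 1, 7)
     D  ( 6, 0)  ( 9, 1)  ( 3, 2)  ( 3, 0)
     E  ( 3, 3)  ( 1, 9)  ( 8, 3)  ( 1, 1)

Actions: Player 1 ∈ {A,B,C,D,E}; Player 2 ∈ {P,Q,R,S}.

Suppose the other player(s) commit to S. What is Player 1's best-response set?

argmax u_1 = {D}

u_1(A vs S) = 0
u_1(B vs S) = 1
u_1(C vs S) = 1
u_1(D vs S) = 3
u_1(E vs S) = 1
max payoff 3 at {D}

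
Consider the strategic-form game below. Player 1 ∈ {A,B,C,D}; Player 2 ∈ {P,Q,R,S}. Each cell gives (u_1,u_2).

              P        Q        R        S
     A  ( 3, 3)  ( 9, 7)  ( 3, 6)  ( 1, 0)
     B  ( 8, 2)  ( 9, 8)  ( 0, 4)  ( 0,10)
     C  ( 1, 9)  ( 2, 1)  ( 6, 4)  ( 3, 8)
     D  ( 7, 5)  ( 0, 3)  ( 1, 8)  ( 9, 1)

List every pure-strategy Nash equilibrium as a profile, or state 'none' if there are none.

NE set: (A,Q)

(A,P): not NE [P1→B gives 8>3; P2→Q gives 7>3]
(A,Q): NE
(A,R): not NE [P1→C gives 6>3; P2→Q gives 7>6]
(A,S): not NE [P1→D gives 9>1; P2→Q gives 7>0]
(B,P): not NE [P2→S gives 10>2]
(B,Q): not NE [P2→S gives 10>8]
(B,R): not NE [P1→C gives 6>0; P2→S gives 10>4]
(B,S): not NE [P1→D gives 9>0]
(C,P): not NE [P1→B gives 8>1]
(C,Q): not NE [P1→B gives 9>2; P2→P gives 9>1]
(C,R): not NE [P2→P gives 9>4]
(C,S): not NE [P1→D gives 9>3; P2→P gives 9>8]
(D,P): not NE [P1→B gives 8>7; P2→R gives 8>5]
(D,Q): not NE [P1→B gives 9>0; P2→R gives 8>3]
(D,R): not NE [P1→C gives 6>1]
(D,S): not NE [P2→R gives 8>1]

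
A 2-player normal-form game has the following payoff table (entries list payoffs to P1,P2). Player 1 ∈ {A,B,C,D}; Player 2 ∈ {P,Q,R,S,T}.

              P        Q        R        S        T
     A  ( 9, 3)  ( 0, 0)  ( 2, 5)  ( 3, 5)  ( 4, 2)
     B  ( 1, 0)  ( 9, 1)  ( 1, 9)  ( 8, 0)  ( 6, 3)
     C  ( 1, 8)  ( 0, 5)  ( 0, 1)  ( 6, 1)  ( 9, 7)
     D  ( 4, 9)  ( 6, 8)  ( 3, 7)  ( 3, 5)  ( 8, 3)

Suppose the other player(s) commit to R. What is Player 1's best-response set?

P1 best: {D}

u_1(A vs R) = 2
u_1(B vs R) = 1
u_1(C vs R) = 0
u_1(D vs R) = 3
max payoff 3 at {D}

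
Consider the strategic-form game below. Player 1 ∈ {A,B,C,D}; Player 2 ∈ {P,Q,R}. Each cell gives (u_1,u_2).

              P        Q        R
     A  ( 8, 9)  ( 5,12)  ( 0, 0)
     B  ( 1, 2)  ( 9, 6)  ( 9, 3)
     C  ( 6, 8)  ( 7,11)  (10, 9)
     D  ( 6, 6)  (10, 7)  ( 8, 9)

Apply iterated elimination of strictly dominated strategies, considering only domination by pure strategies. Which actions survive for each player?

P2 drop P (Q beats it: A:12>9 B:6>2 C:11>8 D:7>6)
P1 drop A (B beats it: Q:9>5 R:9>0)
P1→{B,C,D} P2→{Q,R}

IESDS → P1:{B,C,D} P2:{Q,R}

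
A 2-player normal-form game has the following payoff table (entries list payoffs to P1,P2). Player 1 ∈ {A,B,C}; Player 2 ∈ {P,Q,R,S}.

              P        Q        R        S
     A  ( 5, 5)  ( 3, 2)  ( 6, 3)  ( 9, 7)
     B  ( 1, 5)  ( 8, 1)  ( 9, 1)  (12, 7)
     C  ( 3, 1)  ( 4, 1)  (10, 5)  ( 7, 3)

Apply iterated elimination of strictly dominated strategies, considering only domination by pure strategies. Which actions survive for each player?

Survivors P1:{B,C} P2:{R,S}

P2 drop P (S beats it: A:7>5 B:7>5 C:3>1)
P1 drop A (B beats it: Q:8>3 R:9>6 S:12>9)
P2 drop Q (S beats it: B:7>1 C:3>1)
P1→{B,C} P2→{R,S}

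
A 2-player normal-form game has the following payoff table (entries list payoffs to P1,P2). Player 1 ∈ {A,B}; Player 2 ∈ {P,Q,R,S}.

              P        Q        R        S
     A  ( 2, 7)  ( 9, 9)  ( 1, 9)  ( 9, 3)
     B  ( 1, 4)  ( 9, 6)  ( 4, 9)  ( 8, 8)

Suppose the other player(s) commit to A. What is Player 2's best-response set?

argmax u_2 = {Q,R}

u_2(P vs A) = 7
u_2(Q vs A) = 9
u_2(R vs A) = 9
u_2(S vs A) = 3
max payoff 9 at {Q,R}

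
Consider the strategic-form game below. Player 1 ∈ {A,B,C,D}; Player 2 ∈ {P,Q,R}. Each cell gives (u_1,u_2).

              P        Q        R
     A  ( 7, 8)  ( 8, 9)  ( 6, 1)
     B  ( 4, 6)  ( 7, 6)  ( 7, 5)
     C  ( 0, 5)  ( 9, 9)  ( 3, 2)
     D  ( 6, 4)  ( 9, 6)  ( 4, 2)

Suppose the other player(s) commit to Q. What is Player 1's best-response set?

u_1(A vs Q) = 8
u_1(B vs Q) = 7
u_1(C vs Q) = 9
u_1(D vs Q) = 9
max payoff 9 at {C,D}

P1 best: {C,D}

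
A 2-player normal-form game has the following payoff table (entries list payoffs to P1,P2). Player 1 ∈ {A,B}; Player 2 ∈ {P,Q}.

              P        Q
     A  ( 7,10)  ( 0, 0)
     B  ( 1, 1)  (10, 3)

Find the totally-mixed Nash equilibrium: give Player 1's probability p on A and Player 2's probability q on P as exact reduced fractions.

p=1/6, q=5/8

P1 indiff ⇒ q·7+(1-q)·0 = q·1+(1-q)·10 ⇒ q(6) = (1-q)(10) ⇒ q = 5/8
P2 indiff ⇒ p·10+(1-p)·1 = p·0+(1-p)·3 ⇒ p(10) = (1-p)(2) ⇒ p = 1/6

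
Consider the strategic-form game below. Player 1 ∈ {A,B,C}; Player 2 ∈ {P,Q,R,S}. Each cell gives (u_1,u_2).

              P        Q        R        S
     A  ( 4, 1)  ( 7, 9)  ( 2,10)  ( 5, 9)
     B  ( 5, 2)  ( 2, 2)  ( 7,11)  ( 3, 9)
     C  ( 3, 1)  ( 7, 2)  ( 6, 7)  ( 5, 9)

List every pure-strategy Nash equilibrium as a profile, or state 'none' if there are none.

PSNE = {(B,R), (C,S)}

(A,P): not NE [P1→B gives 5>4; P2→R gives 10>1]
(A,Q): not NE [P2→R gives 10>9]
(A,R): not NE [P1→B gives 7>2]
(A,S): not NE [P2→R gives 10>9]
(B,P): not NE [P2→R gives 11>2]
(B,Q): not NE [P1→C gives 7>2; P2→R gives 11>2]
(B,R): NE
(B,S): not NE [P1→C gives 5>3; P2→R gives 11>9]
(C,P): not NE [P1→B gives 5>3; P2→S gives 9>1]
(C,Q): not NE [P2→S gives 9>2]
(C,R): not NE [P1→B gives 7>6; P2→S gives 9>7]
(C,S): NE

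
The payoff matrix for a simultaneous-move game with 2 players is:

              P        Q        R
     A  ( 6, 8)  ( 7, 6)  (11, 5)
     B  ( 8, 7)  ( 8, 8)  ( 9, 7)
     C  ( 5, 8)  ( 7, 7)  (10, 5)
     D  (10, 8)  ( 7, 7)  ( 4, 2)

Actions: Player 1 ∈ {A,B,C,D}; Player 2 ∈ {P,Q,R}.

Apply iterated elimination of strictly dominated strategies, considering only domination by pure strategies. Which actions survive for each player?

P2 drop R (Q beats it: A:6>5 B:8>7 C:7>5 D:7>2)
P1 drop A (B beats it: P:8>6 Q:8>7)
P1 drop C (B beats it: P:8>5 Q:8>7)
P1→{B,D} P2→{P,Q}

Survivors P1:{B,D} P2:{P,Q}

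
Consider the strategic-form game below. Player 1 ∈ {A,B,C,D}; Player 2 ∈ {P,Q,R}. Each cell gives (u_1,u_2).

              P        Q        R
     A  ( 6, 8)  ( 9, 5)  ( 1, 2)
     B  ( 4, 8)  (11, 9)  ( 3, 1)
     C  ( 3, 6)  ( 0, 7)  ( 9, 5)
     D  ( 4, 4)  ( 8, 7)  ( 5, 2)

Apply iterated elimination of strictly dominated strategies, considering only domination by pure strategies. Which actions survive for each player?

IESDS → P1:{A,B} P2:{P,Q}

P2 drop R (P beats it: A:8>2 B:8>1 C:6>5 D:4>2)
P1 drop C (A beats it: P:6>3 Q:9>0)
P1 drop D (A beats it: P:6>4 Q:9>8)
P1→{A,B} P2→{P,Q}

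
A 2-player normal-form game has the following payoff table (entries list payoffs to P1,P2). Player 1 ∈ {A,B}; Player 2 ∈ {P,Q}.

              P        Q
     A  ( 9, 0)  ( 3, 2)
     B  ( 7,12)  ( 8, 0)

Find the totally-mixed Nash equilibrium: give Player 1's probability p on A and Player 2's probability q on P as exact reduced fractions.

P1 indiff ⇒ q·9+(1-q)·3 = q·7+(1-q)·8 ⇒ q(2) = (1-q)(5) ⇒ q = 5/7
P2 indiff ⇒ p·0+(1-p)·12 = p·2+(1-p)·0 ⇒ p(-2) = (1-p)(-12) ⇒ p = 6/7

(p,q) = (6/7, 5/7)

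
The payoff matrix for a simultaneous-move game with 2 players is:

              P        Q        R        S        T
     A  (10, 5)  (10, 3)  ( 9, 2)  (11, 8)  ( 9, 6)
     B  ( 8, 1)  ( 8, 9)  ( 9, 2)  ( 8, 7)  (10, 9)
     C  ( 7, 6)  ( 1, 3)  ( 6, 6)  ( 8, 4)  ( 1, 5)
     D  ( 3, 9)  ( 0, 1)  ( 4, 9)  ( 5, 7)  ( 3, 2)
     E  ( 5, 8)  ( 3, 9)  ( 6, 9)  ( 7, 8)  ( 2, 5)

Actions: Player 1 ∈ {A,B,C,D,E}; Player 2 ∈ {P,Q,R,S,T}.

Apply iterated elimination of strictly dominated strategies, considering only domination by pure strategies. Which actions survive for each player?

P1 drop C (A beats it: P:10>7 Q:10>1 R:9>6 S:11>8 T:9>1)
P1 drop D (A beats it: P:10>3 Q:10>0 R:9>4 S:11>5 T:9>3)
P1 drop E (A beats it: P:10>5 Q:10>3 R:9>6 S:11>7 T:9>2)
P2 drop P (S beats it: A:8>5 B:7>1)
P2 drop R (Q beats it: A:3>2 B:9>2)
P1→{A,B} P2→{Q,S,T}

Survivors P1:{A,B} P2:{Q,S,T}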